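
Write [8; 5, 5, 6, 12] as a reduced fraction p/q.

16041/1958

Using pₖ = aₖpₖ₋₁ + pₖ₋₂ and qₖ = aₖqₖ₋₁ + qₖ₋₂:
  k=0: a=8, p=8, q=1
  k=1: a=5, p=41, q=5
  k=2: a=5, p=213, q=26
  k=3: a=6, p=1319, q=161
  k=4: a=12, p=16041, q=1958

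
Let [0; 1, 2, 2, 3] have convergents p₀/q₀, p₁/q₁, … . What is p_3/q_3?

5/7

Using pₖ = aₖpₖ₋₁ + pₖ₋₂, qₖ = aₖqₖ₋₁ + qₖ₋₂ (with p₋₁=1, p₋₂=0, q₋₁=0, q₋₂=1):
  k=0: a=0, p=0, q=1
  k=1: a=1, p=1, q=1
  k=2: a=2, p=2, q=3
  k=3: a=2, p=5, q=7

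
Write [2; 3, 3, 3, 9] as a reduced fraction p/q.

Using pₖ = aₖpₖ₋₁ + pₖ₋₂ and qₖ = aₖqₖ₋₁ + qₖ₋₂:
  k=0: a=2, p=2, q=1
  k=1: a=3, p=7, q=3
  k=2: a=3, p=23, q=10
  k=3: a=3, p=76, q=33
  k=4: a=9, p=707, q=307

707/307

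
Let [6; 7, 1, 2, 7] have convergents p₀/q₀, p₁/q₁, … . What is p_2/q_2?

Using pₖ = aₖpₖ₋₁ + pₖ₋₂, qₖ = aₖqₖ₋₁ + qₖ₋₂ (with p₋₁=1, p₋₂=0, q₋₁=0, q₋₂=1):
  k=0: a=6, p=6, q=1
  k=1: a=7, p=43, q=7
  k=2: a=1, p=49, q=8

49/8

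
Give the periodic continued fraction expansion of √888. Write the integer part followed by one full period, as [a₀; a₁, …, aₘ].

a₀ = ⌊√888⌋ = 29.
With m₀=0, d₀=1 and mₖ₊₁ = dₖaₖ − mₖ, dₖ₊₁ = (n − mₖ₊₁²)/dₖ, aₖ₊₁ = ⌊(a₀+mₖ₊₁)/dₖ₊₁⌋:
  k=1: m=29, d=47, a=1
  k=2: m=18, d=12, a=3
  k=3: m=18, d=47, a=1
  k=4: m=29, d=1, a=58
d=1 and a=2a₀=58 at k=4, so the next step gives (m, d) = (29, 47) again — its k=1 value — and the period has length 4.

[29; 1, 3, 1, 58]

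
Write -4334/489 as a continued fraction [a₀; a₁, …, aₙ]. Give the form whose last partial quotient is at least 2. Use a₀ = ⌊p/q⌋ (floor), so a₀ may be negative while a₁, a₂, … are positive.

-4334 = -9·489 + 67
489 = 7·67 + 20
67 = 3·20 + 7
20 = 2·7 + 6
7 = 1·6 + 1
6 = 6·1 + 0  (stop)
So -4334/489 = [-9; 7, 3, 2, 1, 6].

[-9; 7, 3, 2, 1, 6]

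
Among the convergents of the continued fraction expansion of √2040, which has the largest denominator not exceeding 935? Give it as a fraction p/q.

24435/541

√2040 = [45; 6, 90, …] (period length 2).
Convergents:
  p_0/q_0 = 45/1
  p_1/q_1 = 271/6
  p_2/q_2 = 24435/541
  p_3/q_3 = 146881/3252
q_2 = 541 ≤ 935 < 3252 = q_3, so the answer is 24435/541.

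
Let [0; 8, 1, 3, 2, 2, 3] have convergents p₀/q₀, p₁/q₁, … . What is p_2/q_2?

1/9

Using pₖ = aₖpₖ₋₁ + pₖ₋₂, qₖ = aₖqₖ₋₁ + qₖ₋₂ (with p₋₁=1, p₋₂=0, q₋₁=0, q₋₂=1):
  k=0: a=0, p=0, q=1
  k=1: a=8, p=1, q=8
  k=2: a=1, p=1, q=9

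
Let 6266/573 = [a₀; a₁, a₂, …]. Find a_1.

6266 = 10·573 + 536   →  a_0 = 10
573 = 1·536 + 37   →  a_1 = 1

1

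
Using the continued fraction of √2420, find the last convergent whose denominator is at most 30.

√2420 = [49; 5, 5, 1, 18, 1, 5, 5, 98, …] (period length 8).
Convergents:
  p_0/q_0 = 49/1
  p_1/q_1 = 246/5
  p_2/q_2 = 1279/26
  p_3/q_3 = 1525/31
q_2 = 26 ≤ 30 < 31 = q_3, so the answer is 1279/26.

1279/26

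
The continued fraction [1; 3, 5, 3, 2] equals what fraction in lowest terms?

155/118

Using pₖ = aₖpₖ₋₁ + pₖ₋₂ and qₖ = aₖqₖ₋₁ + qₖ₋₂:
  k=0: a=1, p=1, q=1
  k=1: a=3, p=4, q=3
  k=2: a=5, p=21, q=16
  k=3: a=3, p=67, q=51
  k=4: a=2, p=155, q=118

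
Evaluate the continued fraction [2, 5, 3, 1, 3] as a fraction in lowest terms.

173/79

Fold from the inside: start with 3/1.
  1 + 1/3 = 4/3
  3 + 3/4 = 15/4
  5 + 4/15 = 79/15
  2 + 15/79 = 173/79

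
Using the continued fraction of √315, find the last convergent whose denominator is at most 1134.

√315 = [17; 1, 2, 1, 34, …] (period length 4).
Convergents:
  p_0/q_0 = 17/1
  p_1/q_1 = 18/1
  p_2/q_2 = 53/3
  p_3/q_3 = 71/4
  p_4/q_4 = 2467/139
  p_5/q_5 = 2538/143
  p_6/q_6 = 7543/425
  p_7/q_7 = 10081/568
  p_8/q_8 = 350297/19737
q_7 = 568 ≤ 1134 < 19737 = q_8, so the answer is 10081/568.

10081/568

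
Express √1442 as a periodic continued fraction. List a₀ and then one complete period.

[37; 1, 36, 1, 74]

a₀ = ⌊√1442⌋ = 37.
With m₀=0, d₀=1 and mₖ₊₁ = dₖaₖ − mₖ, dₖ₊₁ = (n − mₖ₊₁²)/dₖ, aₖ₊₁ = ⌊(a₀+mₖ₊₁)/dₖ₊₁⌋:
  k=1: m=37, d=73, a=1
  k=2: m=36, d=2, a=36
  k=3: m=36, d=73, a=1
  k=4: m=37, d=1, a=74
d=1 and a=2a₀=74 at k=4, so the next step gives (m, d) = (37, 73) again — its k=1 value — and the period has length 4.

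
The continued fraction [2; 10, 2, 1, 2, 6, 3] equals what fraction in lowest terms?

3501/1670

Fold from the inside: start with 3/1.
  6 + 1/3 = 19/3
  2 + 3/19 = 41/19
  1 + 19/41 = 60/41
  2 + 41/60 = 161/60
  10 + 60/161 = 1670/161
  2 + 161/1670 = 3501/1670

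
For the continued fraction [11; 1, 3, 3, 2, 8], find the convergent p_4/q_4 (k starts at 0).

Using pₖ = aₖpₖ₋₁ + pₖ₋₂, qₖ = aₖqₖ₋₁ + qₖ₋₂ (with p₋₁=1, p₋₂=0, q₋₁=0, q₋₂=1):
  k=0: a=11, p=11, q=1
  k=1: a=1, p=12, q=1
  k=2: a=3, p=47, q=4
  k=3: a=3, p=153, q=13
  k=4: a=2, p=353, q=30

353/30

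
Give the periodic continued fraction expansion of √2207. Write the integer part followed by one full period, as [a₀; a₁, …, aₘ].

[46; 1, 45, 1, 92]

a₀ = ⌊√2207⌋ = 46.
With m₀=0, d₀=1 and mₖ₊₁ = dₖaₖ − mₖ, dₖ₊₁ = (n − mₖ₊₁²)/dₖ, aₖ₊₁ = ⌊(a₀+mₖ₊₁)/dₖ₊₁⌋:
  k=1: m=46, d=91, a=1
  k=2: m=45, d=2, a=45
  k=3: m=45, d=91, a=1
  k=4: m=46, d=1, a=92
d=1 and a=2a₀=92 at k=4, so the next step gives (m, d) = (46, 91) again — its k=1 value — and the period has length 4.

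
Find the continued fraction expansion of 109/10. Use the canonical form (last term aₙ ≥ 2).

109 = 10×10 + 9
10 = 1×9 + 1
9 = 9×1 + 0  (stop)
So 109/10 = [10; 1, 9].

[10; 1, 9]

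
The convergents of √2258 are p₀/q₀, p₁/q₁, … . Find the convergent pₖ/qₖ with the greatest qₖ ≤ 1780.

34831/733

√2258 = [47; 1, 1, 13, 13, 1, 1, 94, …] (period length 7).
Convergents:
  p_0/q_0 = 47/1
  p_1/q_1 = 48/1
  p_2/q_2 = 95/2
  p_3/q_3 = 1283/27
  p_4/q_4 = 16774/353
  p_5/q_5 = 18057/380
  p_6/q_6 = 34831/733
  p_7/q_7 = 3292171/69282
q_6 = 733 ≤ 1780 < 69282 = q_7, so the answer is 34831/733.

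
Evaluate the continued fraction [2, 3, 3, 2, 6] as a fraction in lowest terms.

Using pₖ = aₖpₖ₋₁ + pₖ₋₂ and qₖ = aₖqₖ₋₁ + qₖ₋₂:
  k=0: a=2, p=2, q=1
  k=1: a=3, p=7, q=3
  k=2: a=3, p=23, q=10
  k=3: a=2, p=53, q=23
  k=4: a=6, p=341, q=148

341/148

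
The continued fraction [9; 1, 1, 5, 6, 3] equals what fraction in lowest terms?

Fold from the inside: start with 3/1.
  6 + 1/3 = 19/3
  5 + 3/19 = 98/19
  1 + 19/98 = 117/98
  1 + 98/117 = 215/117
  9 + 117/215 = 2052/215

2052/215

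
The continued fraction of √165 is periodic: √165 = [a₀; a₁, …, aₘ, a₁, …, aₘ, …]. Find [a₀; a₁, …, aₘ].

[12; 1, 5, 2, 5, 1, 24]

a₀ = ⌊√165⌋ = 12.
With m₀=0, d₀=1 and mₖ₊₁ = dₖaₖ − mₖ, dₖ₊₁ = (n − mₖ₊₁²)/dₖ, aₖ₊₁ = ⌊(a₀+mₖ₊₁)/dₖ₊₁⌋:
  k=1: m=12, d=21, a=1
  k=2: m=9, d=4, a=5
  k=3: m=11, d=11, a=2
  k=4: m=11, d=4, a=5
  k=5: m=9, d=21, a=1
  k=6: m=12, d=1, a=24
d=1 and a=2a₀=24 at k=6, so the next step gives (m, d) = (12, 21) again — its k=1 value — and the period has length 6.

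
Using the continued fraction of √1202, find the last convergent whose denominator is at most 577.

√1202 = [34; 1, 2, 34, 2, 1, 68, …] (period length 6).
Convergents:
  p_0/q_0 = 34/1
  p_1/q_1 = 35/1
  p_2/q_2 = 104/3
  p_3/q_3 = 3571/103
  p_4/q_4 = 7246/209
  p_5/q_5 = 10817/312
  p_6/q_6 = 742802/21425
q_5 = 312 ≤ 577 < 21425 = q_6, so the answer is 10817/312.

10817/312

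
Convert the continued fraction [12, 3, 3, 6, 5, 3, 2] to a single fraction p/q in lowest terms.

Fold from the inside: start with 2/1.
  3 + 1/2 = 7/2
  5 + 2/7 = 37/7
  6 + 7/37 = 229/37
  3 + 37/229 = 724/229
  3 + 229/724 = 2401/724
  12 + 724/2401 = 29536/2401

29536/2401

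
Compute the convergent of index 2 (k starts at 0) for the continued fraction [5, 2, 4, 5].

49/9

Using pₖ = aₖpₖ₋₁ + pₖ₋₂, qₖ = aₖqₖ₋₁ + qₖ₋₂ (with p₋₁=1, p₋₂=0, q₋₁=0, q₋₂=1):
  k=0: a=5, p=5, q=1
  k=1: a=2, p=11, q=2
  k=2: a=4, p=49, q=9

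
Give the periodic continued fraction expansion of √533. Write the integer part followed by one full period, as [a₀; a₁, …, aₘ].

[23; 11, 1, 1, 11, 46]

a₀ = ⌊√533⌋ = 23.
With m₀=0, d₀=1 and mₖ₊₁ = dₖaₖ − mₖ, dₖ₊₁ = (n − mₖ₊₁²)/dₖ, aₖ₊₁ = ⌊(a₀+mₖ₊₁)/dₖ₊₁⌋:
  k=1: m=23, d=4, a=11
  k=2: m=21, d=23, a=1
  k=3: m=2, d=23, a=1
  k=4: m=21, d=4, a=11
  k=5: m=23, d=1, a=46
d=1 and a=2a₀=46 at k=5, so the next step gives (m, d) = (23, 4) again — its k=1 value — and the period has length 5.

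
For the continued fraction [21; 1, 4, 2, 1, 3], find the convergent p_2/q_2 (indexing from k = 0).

Using pₖ = aₖpₖ₋₁ + pₖ₋₂, qₖ = aₖqₖ₋₁ + qₖ₋₂ (with p₋₁=1, p₋₂=0, q₋₁=0, q₋₂=1):
  k=0: a=21, p=21, q=1
  k=1: a=1, p=22, q=1
  k=2: a=4, p=109, q=5

109/5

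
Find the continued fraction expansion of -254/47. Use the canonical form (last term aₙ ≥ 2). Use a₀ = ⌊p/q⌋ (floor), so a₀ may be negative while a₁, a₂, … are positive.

-254 = -6·47 + 28
47 = 1·28 + 19
28 = 1·19 + 9
19 = 2·9 + 1
9 = 9·1 + 0  (stop)
So -254/47 = [-6; 1, 1, 2, 9].

[-6; 1, 1, 2, 9]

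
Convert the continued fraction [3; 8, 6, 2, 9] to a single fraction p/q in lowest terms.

Using pₖ = aₖpₖ₋₁ + pₖ₋₂ and qₖ = aₖqₖ₋₁ + qₖ₋₂:
  k=0: a=3, p=3, q=1
  k=1: a=8, p=25, q=8
  k=2: a=6, p=153, q=49
  k=3: a=2, p=331, q=106
  k=4: a=9, p=3132, q=1003

3132/1003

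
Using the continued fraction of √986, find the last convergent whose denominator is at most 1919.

√986 = [31; 2, 2, 62, …] (period length 3).
Convergents:
  p_0/q_0 = 31/1
  p_1/q_1 = 63/2
  p_2/q_2 = 157/5
  p_3/q_3 = 9797/312
  p_4/q_4 = 19751/629
  p_5/q_5 = 49299/1570
  p_6/q_6 = 3076289/97969
q_5 = 1570 ≤ 1919 < 97969 = q_6, so the answer is 49299/1570.

49299/1570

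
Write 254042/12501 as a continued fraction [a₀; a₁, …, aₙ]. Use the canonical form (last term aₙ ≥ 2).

[20; 3, 9, 4, 15, 3, 2]

254042 = 20×12501 + 4022
12501 = 3×4022 + 435
4022 = 9×435 + 107
435 = 4×107 + 7
107 = 15×7 + 2
7 = 3×2 + 1
2 = 2×1 + 0  (stop)
So 254042/12501 = [20; 3, 9, 4, 15, 3, 2].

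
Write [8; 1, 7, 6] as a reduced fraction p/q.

435/49

Fold from the inside: start with 6/1.
  7 + 1/6 = 43/6
  1 + 6/43 = 49/43
  8 + 43/49 = 435/49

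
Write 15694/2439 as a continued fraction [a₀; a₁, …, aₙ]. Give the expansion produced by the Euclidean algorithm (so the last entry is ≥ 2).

15694 = 6·2439 + 1060
2439 = 2·1060 + 319
1060 = 3·319 + 103
319 = 3·103 + 10
103 = 10·10 + 3
10 = 3·3 + 1
3 = 3·1 + 0  (stop)
So 15694/2439 = [6; 2, 3, 3, 10, 3, 3].

[6; 2, 3, 3, 10, 3, 3]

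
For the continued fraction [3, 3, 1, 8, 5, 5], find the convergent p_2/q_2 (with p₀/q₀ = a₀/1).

13/4

Using pₖ = aₖpₖ₋₁ + pₖ₋₂, qₖ = aₖqₖ₋₁ + qₖ₋₂ (with p₋₁=1, p₋₂=0, q₋₁=0, q₋₂=1):
  k=0: a=3, p=3, q=1
  k=1: a=3, p=10, q=3
  k=2: a=1, p=13, q=4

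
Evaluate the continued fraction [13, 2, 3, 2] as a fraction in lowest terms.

215/16

Using pₖ = aₖpₖ₋₁ + pₖ₋₂ and qₖ = aₖqₖ₋₁ + qₖ₋₂:
  k=0: a=13, p=13, q=1
  k=1: a=2, p=27, q=2
  k=2: a=3, p=94, q=7
  k=3: a=2, p=215, q=16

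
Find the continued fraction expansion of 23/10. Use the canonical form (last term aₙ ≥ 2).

23 = 2·10 + 3
10 = 3·3 + 1
3 = 3·1 + 0  (stop)
So 23/10 = [2; 3, 3].

[2; 3, 3]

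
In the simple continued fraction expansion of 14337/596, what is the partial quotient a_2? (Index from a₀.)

14337 = 24·596 + 33   →  a_0 = 24
596 = 18·33 + 2   →  a_1 = 18
33 = 16·2 + 1   →  a_2 = 16

16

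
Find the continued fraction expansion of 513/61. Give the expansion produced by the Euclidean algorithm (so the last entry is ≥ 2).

513 = 8·61 + 25
61 = 2·25 + 11
25 = 2·11 + 3
11 = 3·3 + 2
3 = 1·2 + 1
2 = 2·1 + 0  (stop)
So 513/61 = [8; 2, 2, 3, 1, 2].

[8; 2, 2, 3, 1, 2]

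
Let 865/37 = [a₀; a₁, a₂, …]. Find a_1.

865 = 23·37 + 14   →  a_0 = 23
37 = 2·14 + 9   →  a_1 = 2

2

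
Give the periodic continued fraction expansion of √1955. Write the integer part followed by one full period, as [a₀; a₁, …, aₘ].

a₀ = ⌊√1955⌋ = 44.
With m₀=0, d₀=1 and mₖ₊₁ = dₖaₖ − mₖ, dₖ₊₁ = (n − mₖ₊₁²)/dₖ, aₖ₊₁ = ⌊(a₀+mₖ₊₁)/dₖ₊₁⌋:
  k=1: m=44, d=19, a=4
  k=2: m=32, d=49, a=1
  k=3: m=17, d=34, a=1
  k=4: m=17, d=49, a=1
  k=5: m=32, d=19, a=4
  k=6: m=44, d=1, a=88
d=1 and a=2a₀=88 at k=6, so the next step gives (m, d) = (44, 19) again — its k=1 value — and the period has length 6.

[44; 4, 1, 1, 1, 4, 88]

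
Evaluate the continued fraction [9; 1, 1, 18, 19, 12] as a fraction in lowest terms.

Fold from the inside: start with 12/1.
  19 + 1/12 = 229/12
  18 + 12/229 = 4134/229
  1 + 229/4134 = 4363/4134
  1 + 4134/4363 = 8497/4363
  9 + 4363/8497 = 80836/8497

80836/8497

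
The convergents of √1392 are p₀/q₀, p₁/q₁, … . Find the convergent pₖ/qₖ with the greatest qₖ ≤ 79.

√1392 = [37; 3, 4, 3, 74, …] (period length 4).
Convergents:
  p_0/q_0 = 37/1
  p_1/q_1 = 112/3
  p_2/q_2 = 485/13
  p_3/q_3 = 1567/42
  p_4/q_4 = 116443/3121
q_3 = 42 ≤ 79 < 3121 = q_4, so the answer is 1567/42.

1567/42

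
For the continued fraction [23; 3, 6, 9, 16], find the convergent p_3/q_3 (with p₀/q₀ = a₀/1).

Using pₖ = aₖpₖ₋₁ + pₖ₋₂, qₖ = aₖqₖ₋₁ + qₖ₋₂ (with p₋₁=1, p₋₂=0, q₋₁=0, q₋₂=1):
  k=0: a=23, p=23, q=1
  k=1: a=3, p=70, q=3
  k=2: a=6, p=443, q=19
  k=3: a=9, p=4057, q=174

4057/174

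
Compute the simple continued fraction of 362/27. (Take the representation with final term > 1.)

362 = 13·27 + 11
27 = 2·11 + 5
11 = 2·5 + 1
5 = 5·1 + 0  (stop)
So 362/27 = [13; 2, 2, 5].

[13; 2, 2, 5]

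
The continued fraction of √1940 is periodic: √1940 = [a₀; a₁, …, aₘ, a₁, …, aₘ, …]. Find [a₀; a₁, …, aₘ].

a₀ = ⌊√1940⌋ = 44.

[44; 22, 88]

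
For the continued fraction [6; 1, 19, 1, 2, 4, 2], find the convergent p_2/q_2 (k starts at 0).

139/20

Using pₖ = aₖpₖ₋₁ + pₖ₋₂, qₖ = aₖqₖ₋₁ + qₖ₋₂ (with p₋₁=1, p₋₂=0, q₋₁=0, q₋₂=1):
  k=0: a=6, p=6, q=1
  k=1: a=1, p=7, q=1
  k=2: a=19, p=139, q=20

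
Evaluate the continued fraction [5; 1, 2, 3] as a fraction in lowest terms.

Using pₖ = aₖpₖ₋₁ + pₖ₋₂ and qₖ = aₖqₖ₋₁ + qₖ₋₂:
  k=0: a=5, p=5, q=1
  k=1: a=1, p=6, q=1
  k=2: a=2, p=17, q=3
  k=3: a=3, p=57, q=10

57/10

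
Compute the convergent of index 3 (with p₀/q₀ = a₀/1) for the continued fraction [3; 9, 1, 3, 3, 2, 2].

121/39

Using pₖ = aₖpₖ₋₁ + pₖ₋₂, qₖ = aₖqₖ₋₁ + qₖ₋₂ (with p₋₁=1, p₋₂=0, q₋₁=0, q₋₂=1):
  k=0: a=3, p=3, q=1
  k=1: a=9, p=28, q=9
  k=2: a=1, p=31, q=10
  k=3: a=3, p=121, q=39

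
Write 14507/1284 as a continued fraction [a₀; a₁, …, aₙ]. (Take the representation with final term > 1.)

14507 = 11·1284 + 383
1284 = 3·383 + 135
383 = 2·135 + 113
135 = 1·113 + 22
113 = 5·22 + 3
22 = 7·3 + 1
3 = 3·1 + 0  (stop)
So 14507/1284 = [11; 3, 2, 1, 5, 7, 3].

[11; 3, 2, 1, 5, 7, 3]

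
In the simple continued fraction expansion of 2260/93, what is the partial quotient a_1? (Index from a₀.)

2260 = 24·93 + 28   →  a_0 = 24
93 = 3·28 + 9   →  a_1 = 3

3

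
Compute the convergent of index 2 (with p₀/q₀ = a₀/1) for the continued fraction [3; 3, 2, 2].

23/7

Using pₖ = aₖpₖ₋₁ + pₖ₋₂, qₖ = aₖqₖ₋₁ + qₖ₋₂ (with p₋₁=1, p₋₂=0, q₋₁=0, q₋₂=1):
  k=0: a=3, p=3, q=1
  k=1: a=3, p=10, q=3
  k=2: a=2, p=23, q=7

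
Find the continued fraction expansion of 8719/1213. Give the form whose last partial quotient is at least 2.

8719 = 7×1213 + 228
1213 = 5×228 + 73
228 = 3×73 + 9
73 = 8×9 + 1
9 = 9×1 + 0  (stop)
So 8719/1213 = [7; 5, 3, 8, 9].

[7; 5, 3, 8, 9]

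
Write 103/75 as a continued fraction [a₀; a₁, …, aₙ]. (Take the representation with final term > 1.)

103 = 1×75 + 28
75 = 2×28 + 19
28 = 1×19 + 9
19 = 2×9 + 1
9 = 9×1 + 0  (stop)
So 103/75 = [1; 2, 1, 2, 9].

[1; 2, 1, 2, 9]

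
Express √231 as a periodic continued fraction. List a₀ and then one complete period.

a₀ = ⌊√231⌋ = 15.
With m₀=0, d₀=1 and mₖ₊₁ = dₖaₖ − mₖ, dₖ₊₁ = (n − mₖ₊₁²)/dₖ, aₖ₊₁ = ⌊(a₀+mₖ₊₁)/dₖ₊₁⌋:
  k=1: m=15, d=6, a=5
  k=2: m=15, d=1, a=30
d=1 and a=2a₀=30 at k=2, so the next step gives (m, d) = (15, 6) again — its k=1 value — and the period has length 2.

[15; 5, 30]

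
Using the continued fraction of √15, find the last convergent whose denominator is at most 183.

√15 = [3; 1, 6, …] (period length 2).
Convergents:
  p_0/q_0 = 3/1
  p_1/q_1 = 4/1
  p_2/q_2 = 27/7
  p_3/q_3 = 31/8
  p_4/q_4 = 213/55
  p_5/q_5 = 244/63
  p_6/q_6 = 1677/433
q_5 = 63 ≤ 183 < 433 = q_6, so the answer is 244/63.

244/63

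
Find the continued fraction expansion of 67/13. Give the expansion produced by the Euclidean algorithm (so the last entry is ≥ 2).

67 = 5×13 + 2
13 = 6×2 + 1
2 = 2×1 + 0  (stop)
So 67/13 = [5; 6, 2].

[5; 6, 2]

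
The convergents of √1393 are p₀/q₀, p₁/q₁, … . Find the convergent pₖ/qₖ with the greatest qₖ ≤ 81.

1157/31

√1393 = [37; 3, 10, 3, 74, …] (period length 4).
Convergents:
  p_0/q_0 = 37/1
  p_1/q_1 = 112/3
  p_2/q_2 = 1157/31
  p_3/q_3 = 3583/96
q_2 = 31 ≤ 81 < 96 = q_3, so the answer is 1157/31.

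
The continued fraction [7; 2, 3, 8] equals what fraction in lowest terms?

Using pₖ = aₖpₖ₋₁ + pₖ₋₂ and qₖ = aₖqₖ₋₁ + qₖ₋₂:
  k=0: a=7, p=7, q=1
  k=1: a=2, p=15, q=2
  k=2: a=3, p=52, q=7
  k=3: a=8, p=431, q=58

431/58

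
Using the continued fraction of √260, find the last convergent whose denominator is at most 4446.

33281/2064

√260 = [16; 8, 32, …] (period length 2).
Convergents:
  p_0/q_0 = 16/1
  p_1/q_1 = 129/8
  p_2/q_2 = 4144/257
  p_3/q_3 = 33281/2064
  p_4/q_4 = 1069136/66305
q_3 = 2064 ≤ 4446 < 66305 = q_4, so the answer is 33281/2064.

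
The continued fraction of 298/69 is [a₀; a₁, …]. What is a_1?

3

298 = 4·69 + 22   →  a_0 = 4
69 = 3·22 + 3   →  a_1 = 3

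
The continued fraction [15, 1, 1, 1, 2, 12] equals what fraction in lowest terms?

Fold from the inside: start with 12/1.
  2 + 1/12 = 25/12
  1 + 12/25 = 37/25
  1 + 25/37 = 62/37
  1 + 37/62 = 99/62
  15 + 62/99 = 1547/99

1547/99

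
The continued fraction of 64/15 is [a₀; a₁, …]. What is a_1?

3

64 = 4·15 + 4   →  a_0 = 4
15 = 3·4 + 3   →  a_1 = 3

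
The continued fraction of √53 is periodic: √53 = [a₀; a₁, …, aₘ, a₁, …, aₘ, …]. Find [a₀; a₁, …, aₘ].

a₀ = ⌊√53⌋ = 7.
With m₀=0, d₀=1 and mₖ₊₁ = dₖaₖ − mₖ, dₖ₊₁ = (n − mₖ₊₁²)/dₖ, aₖ₊₁ = ⌊(a₀+mₖ₊₁)/dₖ₊₁⌋:
  k=1: m=7, d=4, a=3
  k=2: m=5, d=7, a=1
  k=3: m=2, d=7, a=1
  k=4: m=5, d=4, a=3
  k=5: m=7, d=1, a=14
d=1 and a=2a₀=14 at k=5, so the next step gives (m, d) = (7, 4) again — its k=1 value — and the period has length 5.

[7; 3, 1, 1, 3, 14]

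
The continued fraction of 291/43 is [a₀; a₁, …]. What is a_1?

291 = 6·43 + 33   →  a_0 = 6
43 = 1·33 + 10   →  a_1 = 1

1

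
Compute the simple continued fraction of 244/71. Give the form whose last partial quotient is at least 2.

244 = 3×71 + 31
71 = 2×31 + 9
31 = 3×9 + 4
9 = 2×4 + 1
4 = 4×1 + 0  (stop)
So 244/71 = [3; 2, 3, 2, 4].

[3; 2, 3, 2, 4]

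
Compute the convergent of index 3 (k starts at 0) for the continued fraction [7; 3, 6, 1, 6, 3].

Using pₖ = aₖpₖ₋₁ + pₖ₋₂, qₖ = aₖqₖ₋₁ + qₖ₋₂ (with p₋₁=1, p₋₂=0, q₋₁=0, q₋₂=1):
  k=0: a=7, p=7, q=1
  k=1: a=3, p=22, q=3
  k=2: a=6, p=139, q=19
  k=3: a=1, p=161, q=22

161/22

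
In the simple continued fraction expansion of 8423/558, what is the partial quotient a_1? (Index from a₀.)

8423 = 15·558 + 53   →  a_0 = 15
558 = 10·53 + 28   →  a_1 = 10

10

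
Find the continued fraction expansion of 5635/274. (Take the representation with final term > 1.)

[20; 1, 1, 3, 3, 3, 1, 2]

5635 = 20·274 + 155
274 = 1·155 + 119
155 = 1·119 + 36
119 = 3·36 + 11
36 = 3·11 + 3
11 = 3·3 + 2
3 = 1·2 + 1
2 = 2·1 + 0  (stop)
So 5635/274 = [20; 1, 1, 3, 3, 3, 1, 2].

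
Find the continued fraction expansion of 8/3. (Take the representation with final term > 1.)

8 = 2*3 + 2
3 = 1*2 + 1
2 = 2*1 + 0  (stop)
So 8/3 = [2; 1, 2].

[2; 1, 2]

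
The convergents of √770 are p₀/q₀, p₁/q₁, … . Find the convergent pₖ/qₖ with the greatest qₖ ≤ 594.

√770 = [27; 1, 2, 1, 54, …] (period length 4).
Convergents:
  p_0/q_0 = 27/1
  p_1/q_1 = 28/1
  p_2/q_2 = 83/3
  p_3/q_3 = 111/4
  p_4/q_4 = 6077/219
  p_5/q_5 = 6188/223
  p_6/q_6 = 18453/665
q_5 = 223 ≤ 594 < 665 = q_6, so the answer is 6188/223.

6188/223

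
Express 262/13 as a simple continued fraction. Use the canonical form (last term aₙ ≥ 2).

[20; 6, 2]

262 = 20×13 + 2
13 = 6×2 + 1
2 = 2×1 + 0  (stop)
So 262/13 = [20; 6, 2].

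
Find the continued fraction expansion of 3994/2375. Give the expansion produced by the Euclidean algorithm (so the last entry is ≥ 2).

[1; 1, 2, 7, 15, 3, 2]

3994 = 1·2375 + 1619
2375 = 1·1619 + 756
1619 = 2·756 + 107
756 = 7·107 + 7
107 = 15·7 + 2
7 = 3·2 + 1
2 = 2·1 + 0  (stop)
So 3994/2375 = [1; 1, 2, 7, 15, 3, 2].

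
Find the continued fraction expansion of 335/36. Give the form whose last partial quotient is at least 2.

335 = 9*36 + 11
36 = 3*11 + 3
11 = 3*3 + 2
3 = 1*2 + 1
2 = 2*1 + 0  (stop)
So 335/36 = [9; 3, 3, 1, 2].

[9; 3, 3, 1, 2]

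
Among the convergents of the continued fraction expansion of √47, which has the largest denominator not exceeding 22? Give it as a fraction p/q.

48/7

√47 = [6; 1, 5, 1, 12, …] (period length 4).
Convergents:
  p_0/q_0 = 6/1
  p_1/q_1 = 7/1
  p_2/q_2 = 41/6
  p_3/q_3 = 48/7
  p_4/q_4 = 617/90
q_3 = 7 ≤ 22 < 90 = q_4, so the answer is 48/7.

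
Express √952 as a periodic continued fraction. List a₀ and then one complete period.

[30; 1, 5, 1, 6, 1, 5, 1, 60]

a₀ = ⌊√952⌋ = 30.
With m₀=0, d₀=1 and mₖ₊₁ = dₖaₖ − mₖ, dₖ₊₁ = (n − mₖ₊₁²)/dₖ, aₖ₊₁ = ⌊(a₀+mₖ₊₁)/dₖ₊₁⌋:
  k=1: m=30, d=52, a=1
  k=2: m=22, d=9, a=5
  k=3: m=23, d=47, a=1
  k=4: m=24, d=8, a=6
  k=5: m=24, d=47, a=1
  k=6: m=23, d=9, a=5
  k=7: m=22, d=52, a=1
  k=8: m=30, d=1, a=60
d=1 and a=2a₀=60 at k=8, so the next step gives (m, d) = (30, 52) again — its k=1 value — and the period has length 8.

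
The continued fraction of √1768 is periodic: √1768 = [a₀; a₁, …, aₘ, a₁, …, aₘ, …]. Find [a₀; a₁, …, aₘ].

a₀ = ⌊√1768⌋ = 42.

[42; 21, 84]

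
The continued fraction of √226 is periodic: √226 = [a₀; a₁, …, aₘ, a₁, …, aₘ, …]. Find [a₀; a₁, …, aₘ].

a₀ = ⌊√226⌋ = 15.
With m₀=0, d₀=1 and mₖ₊₁ = dₖaₖ − mₖ, dₖ₊₁ = (n − mₖ₊₁²)/dₖ, aₖ₊₁ = ⌊(a₀+mₖ₊₁)/dₖ₊₁⌋:
  k=1: m=15, d=1, a=30
d=1 and a=2a₀=30 at k=1, so the next step gives (m, d) = (15, 1) again — its k=1 value — and the period has length 1.

[15; 30]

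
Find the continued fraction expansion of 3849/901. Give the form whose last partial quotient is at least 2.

3849 = 4*901 + 245
901 = 3*245 + 166
245 = 1*166 + 79
166 = 2*79 + 8
79 = 9*8 + 7
8 = 1*7 + 1
7 = 7*1 + 0  (stop)
So 3849/901 = [4; 3, 1, 2, 9, 1, 7].

[4; 3, 1, 2, 9, 1, 7]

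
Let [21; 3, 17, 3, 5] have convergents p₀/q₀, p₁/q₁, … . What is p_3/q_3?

3391/159

Using pₖ = aₖpₖ₋₁ + pₖ₋₂, qₖ = aₖqₖ₋₁ + qₖ₋₂ (with p₋₁=1, p₋₂=0, q₋₁=0, q₋₂=1):
  k=0: a=21, p=21, q=1
  k=1: a=3, p=64, q=3
  k=2: a=17, p=1109, q=52
  k=3: a=3, p=3391, q=159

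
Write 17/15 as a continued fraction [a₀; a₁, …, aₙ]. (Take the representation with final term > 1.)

[1; 7, 2]

17 = 1×15 + 2
15 = 7×2 + 1
2 = 2×1 + 0  (stop)
So 17/15 = [1; 7, 2].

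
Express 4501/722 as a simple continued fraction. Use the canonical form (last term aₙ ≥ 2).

[6; 4, 3, 1, 2, 15]

4501 = 6·722 + 169
722 = 4·169 + 46
169 = 3·46 + 31
46 = 1·31 + 15
31 = 2·15 + 1
15 = 15·1 + 0  (stop)
So 4501/722 = [6; 4, 3, 1, 2, 15].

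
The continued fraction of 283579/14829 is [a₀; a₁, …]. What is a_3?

1

283579 = 19·14829 + 1828   →  a_0 = 19
14829 = 8·1828 + 205   →  a_1 = 8
1828 = 8·205 + 188   →  a_2 = 8
205 = 1·188 + 17   →  a_3 = 1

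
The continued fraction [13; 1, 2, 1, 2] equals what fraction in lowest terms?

Using pₖ = aₖpₖ₋₁ + pₖ₋₂ and qₖ = aₖqₖ₋₁ + qₖ₋₂:
  k=0: a=13, p=13, q=1
  k=1: a=1, p=14, q=1
  k=2: a=2, p=41, q=3
  k=3: a=1, p=55, q=4
  k=4: a=2, p=151, q=11

151/11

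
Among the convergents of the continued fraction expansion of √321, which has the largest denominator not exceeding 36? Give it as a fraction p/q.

215/12

√321 = [17; 1, 10, 1, 34, …] (period length 4).
Convergents:
  p_0/q_0 = 17/1
  p_1/q_1 = 18/1
  p_2/q_2 = 197/11
  p_3/q_3 = 215/12
  p_4/q_4 = 7507/419
q_3 = 12 ≤ 36 < 419 = q_4, so the answer is 215/12.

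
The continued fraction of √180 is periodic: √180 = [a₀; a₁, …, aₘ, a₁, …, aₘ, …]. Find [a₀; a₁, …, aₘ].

[13; 2, 2, 2, 26]

a₀ = ⌊√180⌋ = 13.
With m₀=0, d₀=1 and mₖ₊₁ = dₖaₖ − mₖ, dₖ₊₁ = (n − mₖ₊₁²)/dₖ, aₖ₊₁ = ⌊(a₀+mₖ₊₁)/dₖ₊₁⌋:
  k=1: m=13, d=11, a=2
  k=2: m=9, d=9, a=2
  k=3: m=9, d=11, a=2
  k=4: m=13, d=1, a=26
d=1 and a=2a₀=26 at k=4, so the next step gives (m, d) = (13, 11) again — its k=1 value — and the period has length 4.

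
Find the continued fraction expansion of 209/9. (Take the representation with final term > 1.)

209 = 23*9 + 2
9 = 4*2 + 1
2 = 2*1 + 0  (stop)
So 209/9 = [23; 4, 2].

[23; 4, 2]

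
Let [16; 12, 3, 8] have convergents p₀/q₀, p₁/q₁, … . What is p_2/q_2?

Using pₖ = aₖpₖ₋₁ + pₖ₋₂, qₖ = aₖqₖ₋₁ + qₖ₋₂ (with p₋₁=1, p₋₂=0, q₋₁=0, q₋₂=1):
  k=0: a=16, p=16, q=1
  k=1: a=12, p=193, q=12
  k=2: a=3, p=595, q=37

595/37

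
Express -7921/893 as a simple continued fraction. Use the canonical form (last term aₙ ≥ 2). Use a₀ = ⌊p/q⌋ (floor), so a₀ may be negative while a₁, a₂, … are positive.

[-9; 7, 1, 2, 3, 5, 2]

-7921 = -9·893 + 116
893 = 7·116 + 81
116 = 1·81 + 35
81 = 2·35 + 11
35 = 3·11 + 2
11 = 5·2 + 1
2 = 2·1 + 0  (stop)
So -7921/893 = [-9; 7, 1, 2, 3, 5, 2].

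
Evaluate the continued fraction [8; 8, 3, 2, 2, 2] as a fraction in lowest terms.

2761/340

Using pₖ = aₖpₖ₋₁ + pₖ₋₂ and qₖ = aₖqₖ₋₁ + qₖ₋₂:
  k=0: a=8, p=8, q=1
  k=1: a=8, p=65, q=8
  k=2: a=3, p=203, q=25
  k=3: a=2, p=471, q=58
  k=4: a=2, p=1145, q=141
  k=5: a=2, p=2761, q=340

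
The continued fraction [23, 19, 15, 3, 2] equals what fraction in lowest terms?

Fold from the inside: start with 2/1.
  3 + 1/2 = 7/2
  15 + 2/7 = 107/7
  19 + 7/107 = 2040/107
  23 + 107/2040 = 47027/2040

47027/2040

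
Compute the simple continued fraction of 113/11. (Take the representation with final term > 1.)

[10; 3, 1, 2]

113 = 10·11 + 3
11 = 3·3 + 2
3 = 1·2 + 1
2 = 2·1 + 0  (stop)
So 113/11 = [10; 3, 1, 2].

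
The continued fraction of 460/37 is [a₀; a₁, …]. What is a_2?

3

460 = 12·37 + 16   →  a_0 = 12
37 = 2·16 + 5   →  a_1 = 2
16 = 3·5 + 1   →  a_2 = 3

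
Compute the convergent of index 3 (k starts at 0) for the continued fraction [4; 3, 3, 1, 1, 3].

Using pₖ = aₖpₖ₋₁ + pₖ₋₂, qₖ = aₖqₖ₋₁ + qₖ₋₂ (with p₋₁=1, p₋₂=0, q₋₁=0, q₋₂=1):
  k=0: a=4, p=4, q=1
  k=1: a=3, p=13, q=3
  k=2: a=3, p=43, q=10
  k=3: a=1, p=56, q=13

56/13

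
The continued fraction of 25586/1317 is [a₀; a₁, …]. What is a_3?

1

25586 = 19·1317 + 563   →  a_0 = 19
1317 = 2·563 + 191   →  a_1 = 2
563 = 2·191 + 181   →  a_2 = 2
191 = 1·181 + 10   →  a_3 = 1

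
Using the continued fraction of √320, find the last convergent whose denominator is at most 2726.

46063/2575

√320 = [17; 1, 7, 1, 34, …] (period length 4).
Convergents:
  p_0/q_0 = 17/1
  p_1/q_1 = 18/1
  p_2/q_2 = 143/8
  p_3/q_3 = 161/9
  p_4/q_4 = 5617/314
  p_5/q_5 = 5778/323
  p_6/q_6 = 46063/2575
  p_7/q_7 = 51841/2898
q_6 = 2575 ≤ 2726 < 2898 = q_7, so the answer is 46063/2575.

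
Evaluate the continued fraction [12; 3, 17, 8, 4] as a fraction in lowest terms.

Fold from the inside: start with 4/1.
  8 + 1/4 = 33/4
  17 + 4/33 = 565/33
  3 + 33/565 = 1728/565
  12 + 565/1728 = 21301/1728

21301/1728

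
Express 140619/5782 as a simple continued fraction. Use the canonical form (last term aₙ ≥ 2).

[24; 3, 8, 12, 19]

140619 = 24×5782 + 1851
5782 = 3×1851 + 229
1851 = 8×229 + 19
229 = 12×19 + 1
19 = 19×1 + 0  (stop)
So 140619/5782 = [24; 3, 8, 12, 19].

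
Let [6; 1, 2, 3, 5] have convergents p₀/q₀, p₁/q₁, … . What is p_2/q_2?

Using pₖ = aₖpₖ₋₁ + pₖ₋₂, qₖ = aₖqₖ₋₁ + qₖ₋₂ (with p₋₁=1, p₋₂=0, q₋₁=0, q₋₂=1):
  k=0: a=6, p=6, q=1
  k=1: a=1, p=7, q=1
  k=2: a=2, p=20, q=3

20/3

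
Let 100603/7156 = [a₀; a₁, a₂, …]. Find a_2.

12

100603 = 14·7156 + 419   →  a_0 = 14
7156 = 17·419 + 33   →  a_1 = 17
419 = 12·33 + 23   →  a_2 = 12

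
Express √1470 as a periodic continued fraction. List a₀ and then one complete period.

a₀ = ⌊√1470⌋ = 38.
With m₀=0, d₀=1 and mₖ₊₁ = dₖaₖ − mₖ, dₖ₊₁ = (n − mₖ₊₁²)/dₖ, aₖ₊₁ = ⌊(a₀+mₖ₊₁)/dₖ₊₁⌋:
  k=1: m=38, d=26, a=2
  k=2: m=14, d=49, a=1
  k=3: m=35, d=5, a=14
  k=4: m=35, d=49, a=1
  k=5: m=14, d=26, a=2
  k=6: m=38, d=1, a=76
d=1 and a=2a₀=76 at k=6, so the next step gives (m, d) = (38, 26) again — its k=1 value — and the period has length 6.

[38; 2, 1, 14, 1, 2, 76]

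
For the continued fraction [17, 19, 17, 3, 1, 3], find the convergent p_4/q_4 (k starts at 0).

Using pₖ = aₖpₖ₋₁ + pₖ₋₂, qₖ = aₖqₖ₋₁ + qₖ₋₂ (with p₋₁=1, p₋₂=0, q₋₁=0, q₋₂=1):
  k=0: a=17, p=17, q=1
  k=1: a=19, p=324, q=19
  k=2: a=17, p=5525, q=324
  k=3: a=3, p=16899, q=991
  k=4: a=1, p=22424, q=1315

22424/1315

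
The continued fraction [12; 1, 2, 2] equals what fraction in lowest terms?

Using pₖ = aₖpₖ₋₁ + pₖ₋₂ and qₖ = aₖqₖ₋₁ + qₖ₋₂:
  k=0: a=12, p=12, q=1
  k=1: a=1, p=13, q=1
  k=2: a=2, p=38, q=3
  k=3: a=2, p=89, q=7

89/7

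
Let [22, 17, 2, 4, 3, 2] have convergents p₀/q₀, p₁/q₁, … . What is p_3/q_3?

3463/157

Using pₖ = aₖpₖ₋₁ + pₖ₋₂, qₖ = aₖqₖ₋₁ + qₖ₋₂ (with p₋₁=1, p₋₂=0, q₋₁=0, q₋₂=1):
  k=0: a=22, p=22, q=1
  k=1: a=17, p=375, q=17
  k=2: a=2, p=772, q=35
  k=3: a=4, p=3463, q=157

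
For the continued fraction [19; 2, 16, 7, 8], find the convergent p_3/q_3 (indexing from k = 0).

Using pₖ = aₖpₖ₋₁ + pₖ₋₂, qₖ = aₖqₖ₋₁ + qₖ₋₂ (with p₋₁=1, p₋₂=0, q₋₁=0, q₋₂=1):
  k=0: a=19, p=19, q=1
  k=1: a=2, p=39, q=2
  k=2: a=16, p=643, q=33
  k=3: a=7, p=4540, q=233

4540/233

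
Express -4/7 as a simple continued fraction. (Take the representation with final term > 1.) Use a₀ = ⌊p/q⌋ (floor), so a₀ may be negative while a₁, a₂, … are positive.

[-1; 2, 3]

-4 = -1*7 + 3
7 = 2*3 + 1
3 = 3*1 + 0  (stop)
So -4/7 = [-1; 2, 3].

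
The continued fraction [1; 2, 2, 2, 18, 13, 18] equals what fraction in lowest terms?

73861/52151

Using pₖ = aₖpₖ₋₁ + pₖ₋₂ and qₖ = aₖqₖ₋₁ + qₖ₋₂:
  k=0: a=1, p=1, q=1
  k=1: a=2, p=3, q=2
  k=2: a=2, p=7, q=5
  k=3: a=2, p=17, q=12
  k=4: a=18, p=313, q=221
  k=5: a=13, p=4086, q=2885
  k=6: a=18, p=73861, q=52151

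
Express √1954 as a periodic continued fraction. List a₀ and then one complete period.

a₀ = ⌊√1954⌋ = 44.
With m₀=0, d₀=1 and mₖ₊₁ = dₖaₖ − mₖ, dₖ₊₁ = (n − mₖ₊₁²)/dₖ, aₖ₊₁ = ⌊(a₀+mₖ₊₁)/dₖ₊₁⌋:
  k=1: m=44, d=18, a=4
  k=2: m=28, d=65, a=1
  k=3: m=37, d=9, a=9
  k=4: m=44, d=2, a=44
  k=5: m=44, d=9, a=9
  k=6: m=37, d=65, a=1
  k=7: m=28, d=18, a=4
  k=8: m=44, d=1, a=88
d=1 and a=2a₀=88 at k=8, so the next step gives (m, d) = (44, 18) again — its k=1 value — and the period has length 8.

[44; 4, 1, 9, 44, 9, 1, 4, 88]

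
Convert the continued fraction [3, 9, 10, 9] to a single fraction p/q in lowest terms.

2575/828

Fold from the inside: start with 9/1.
  10 + 1/9 = 91/9
  9 + 9/91 = 828/91
  3 + 91/828 = 2575/828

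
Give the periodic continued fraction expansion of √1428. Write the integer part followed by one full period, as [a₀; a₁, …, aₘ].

[37; 1, 3, 1, 2, 1, 3, 1, 74]

a₀ = ⌊√1428⌋ = 37.
With m₀=0, d₀=1 and mₖ₊₁ = dₖaₖ − mₖ, dₖ₊₁ = (n − mₖ₊₁²)/dₖ, aₖ₊₁ = ⌊(a₀+mₖ₊₁)/dₖ₊₁⌋:
  k=1: m=37, d=59, a=1
  k=2: m=22, d=16, a=3
  k=3: m=26, d=47, a=1
  k=4: m=21, d=21, a=2
  k=5: m=21, d=47, a=1
  k=6: m=26, d=16, a=3
  k=7: m=22, d=59, a=1
  k=8: m=37, d=1, a=74
d=1 and a=2a₀=74 at k=8, so the next step gives (m, d) = (37, 59) again — its k=1 value — and the period has length 8.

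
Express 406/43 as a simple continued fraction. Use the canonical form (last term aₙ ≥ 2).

[9; 2, 3, 1, 4]

406 = 9×43 + 19
43 = 2×19 + 5
19 = 3×5 + 4
5 = 1×4 + 1
4 = 4×1 + 0  (stop)
So 406/43 = [9; 2, 3, 1, 4].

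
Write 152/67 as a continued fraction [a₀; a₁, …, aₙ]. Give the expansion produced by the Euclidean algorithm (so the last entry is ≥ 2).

152 = 2*67 + 18
67 = 3*18 + 13
18 = 1*13 + 5
13 = 2*5 + 3
5 = 1*3 + 2
3 = 1*2 + 1
2 = 2*1 + 0  (stop)
So 152/67 = [2; 3, 1, 2, 1, 1, 2].

[2; 3, 1, 2, 1, 1, 2]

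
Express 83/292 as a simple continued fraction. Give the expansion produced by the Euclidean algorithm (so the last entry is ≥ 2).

[0; 3, 1, 1, 13, 3]

83 = 0·292 + 83
292 = 3·83 + 43
83 = 1·43 + 40
43 = 1·40 + 3
40 = 13·3 + 1
3 = 3·1 + 0  (stop)
So 83/292 = [0; 3, 1, 1, 13, 3].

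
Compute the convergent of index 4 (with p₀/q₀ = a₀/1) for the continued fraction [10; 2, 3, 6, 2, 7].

Using pₖ = aₖpₖ₋₁ + pₖ₋₂, qₖ = aₖqₖ₋₁ + qₖ₋₂ (with p₋₁=1, p₋₂=0, q₋₁=0, q₋₂=1):
  k=0: a=10, p=10, q=1
  k=1: a=2, p=21, q=2
  k=2: a=3, p=73, q=7
  k=3: a=6, p=459, q=44
  k=4: a=2, p=991, q=95

991/95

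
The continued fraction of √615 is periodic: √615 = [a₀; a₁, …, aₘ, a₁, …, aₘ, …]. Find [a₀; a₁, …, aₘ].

[24; 1, 3, 1, 48]

a₀ = ⌊√615⌋ = 24.
With m₀=0, d₀=1 and mₖ₊₁ = dₖaₖ − mₖ, dₖ₊₁ = (n − mₖ₊₁²)/dₖ, aₖ₊₁ = ⌊(a₀+mₖ₊₁)/dₖ₊₁⌋:
  k=1: m=24, d=39, a=1
  k=2: m=15, d=10, a=3
  k=3: m=15, d=39, a=1
  k=4: m=24, d=1, a=48
d=1 and a=2a₀=48 at k=4, so the next step gives (m, d) = (24, 39) again — its k=1 value — and the period has length 4.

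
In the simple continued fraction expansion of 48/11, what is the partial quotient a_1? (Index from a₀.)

48 = 4·11 + 4   →  a_0 = 4
11 = 2·4 + 3   →  a_1 = 2

2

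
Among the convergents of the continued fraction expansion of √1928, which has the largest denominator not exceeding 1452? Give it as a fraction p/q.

42460/967

√1928 = [43; 1, 9, 1, 86, …] (period length 4).
Convergents:
  p_0/q_0 = 43/1
  p_1/q_1 = 44/1
  p_2/q_2 = 439/10
  p_3/q_3 = 483/11
  p_4/q_4 = 41977/956
  p_5/q_5 = 42460/967
  p_6/q_6 = 424117/9659
q_5 = 967 ≤ 1452 < 9659 = q_6, so the answer is 42460/967.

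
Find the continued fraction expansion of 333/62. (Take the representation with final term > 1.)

[5; 2, 1, 2, 3, 2]

333 = 5*62 + 23
62 = 2*23 + 16
23 = 1*16 + 7
16 = 2*7 + 2
7 = 3*2 + 1
2 = 2*1 + 0  (stop)
So 333/62 = [5; 2, 1, 2, 3, 2].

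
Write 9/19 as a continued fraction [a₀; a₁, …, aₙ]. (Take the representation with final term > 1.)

9 = 0×19 + 9
19 = 2×9 + 1
9 = 9×1 + 0  (stop)
So 9/19 = [0; 2, 9].

[0; 2, 9]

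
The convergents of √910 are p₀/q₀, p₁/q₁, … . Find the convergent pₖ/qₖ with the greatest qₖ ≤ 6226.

65521/2172

√910 = [30; 6, 60, …] (period length 2).
Convergents:
  p_0/q_0 = 30/1
  p_1/q_1 = 181/6
  p_2/q_2 = 10890/361
  p_3/q_3 = 65521/2172
  p_4/q_4 = 3942150/130681
q_3 = 2172 ≤ 6226 < 130681 = q_4, so the answer is 65521/2172.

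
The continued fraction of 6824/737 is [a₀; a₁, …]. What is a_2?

6824 = 9·737 + 191   →  a_0 = 9
737 = 3·191 + 164   →  a_1 = 3
191 = 1·164 + 27   →  a_2 = 1

1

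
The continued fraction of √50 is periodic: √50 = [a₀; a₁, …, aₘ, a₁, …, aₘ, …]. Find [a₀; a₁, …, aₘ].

a₀ = ⌊√50⌋ = 7.
With m₀=0, d₀=1 and mₖ₊₁ = dₖaₖ − mₖ, dₖ₊₁ = (n − mₖ₊₁²)/dₖ, aₖ₊₁ = ⌊(a₀+mₖ₊₁)/dₖ₊₁⌋:
  k=1: m=7, d=1, a=14
d=1 and a=2a₀=14 at k=1, so the next step gives (m, d) = (7, 1) again — its k=1 value — and the period has length 1.

[7; 14]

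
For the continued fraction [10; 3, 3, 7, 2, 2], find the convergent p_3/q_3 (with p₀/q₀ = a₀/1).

Using pₖ = aₖpₖ₋₁ + pₖ₋₂, qₖ = aₖqₖ₋₁ + qₖ₋₂ (with p₋₁=1, p₋₂=0, q₋₁=0, q₋₂=1):
  k=0: a=10, p=10, q=1
  k=1: a=3, p=31, q=3
  k=2: a=3, p=103, q=10
  k=3: a=7, p=752, q=73

752/73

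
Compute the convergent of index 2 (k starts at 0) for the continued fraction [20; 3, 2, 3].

142/7

Using pₖ = aₖpₖ₋₁ + pₖ₋₂, qₖ = aₖqₖ₋₁ + qₖ₋₂ (with p₋₁=1, p₋₂=0, q₋₁=0, q₋₂=1):
  k=0: a=20, p=20, q=1
  k=1: a=3, p=61, q=3
  k=2: a=2, p=142, q=7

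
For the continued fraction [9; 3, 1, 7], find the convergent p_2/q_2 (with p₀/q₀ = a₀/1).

37/4

Using pₖ = aₖpₖ₋₁ + pₖ₋₂, qₖ = aₖqₖ₋₁ + qₖ₋₂ (with p₋₁=1, p₋₂=0, q₋₁=0, q₋₂=1):
  k=0: a=9, p=9, q=1
  k=1: a=3, p=28, q=3
  k=2: a=1, p=37, q=4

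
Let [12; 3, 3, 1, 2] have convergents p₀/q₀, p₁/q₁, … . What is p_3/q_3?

160/13

Using pₖ = aₖpₖ₋₁ + pₖ₋₂, qₖ = aₖqₖ₋₁ + qₖ₋₂ (with p₋₁=1, p₋₂=0, q₋₁=0, q₋₂=1):
  k=0: a=12, p=12, q=1
  k=1: a=3, p=37, q=3
  k=2: a=3, p=123, q=10
  k=3: a=1, p=160, q=13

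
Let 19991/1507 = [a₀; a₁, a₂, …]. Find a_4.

3

19991 = 13·1507 + 400   →  a_0 = 13
1507 = 3·400 + 307   →  a_1 = 3
400 = 1·307 + 93   →  a_2 = 1
307 = 3·93 + 28   →  a_3 = 3
93 = 3·28 + 9   →  a_4 = 3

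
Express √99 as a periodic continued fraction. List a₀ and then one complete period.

[9; 1, 18]

a₀ = ⌊√99⌋ = 9.
With m₀=0, d₀=1 and mₖ₊₁ = dₖaₖ − mₖ, dₖ₊₁ = (n − mₖ₊₁²)/dₖ, aₖ₊₁ = ⌊(a₀+mₖ₊₁)/dₖ₊₁⌋:
  k=1: m=9, d=18, a=1
  k=2: m=9, d=1, a=18
d=1 and a=2a₀=18 at k=2, so the next step gives (m, d) = (9, 18) again — its k=1 value — and the period has length 2.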